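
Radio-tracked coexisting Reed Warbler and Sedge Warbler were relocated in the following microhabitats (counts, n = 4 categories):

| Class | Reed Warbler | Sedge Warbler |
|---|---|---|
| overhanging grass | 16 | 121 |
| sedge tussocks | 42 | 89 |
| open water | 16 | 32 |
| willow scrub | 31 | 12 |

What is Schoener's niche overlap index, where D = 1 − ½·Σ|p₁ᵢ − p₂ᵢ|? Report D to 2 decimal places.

Proportions for Reed Warbler (n=105): 16/105=0.1524, 42/105=0.4000, 16/105=0.1524, 31/105=0.2952
Proportions for Sedge Warbler (n=254): 121/254=0.4764, 89/254=0.3504, 32/254=0.1260, 12/254=0.0472
Σ|p₁ᵢ − p₂ᵢ| = 0.3240 + 0.0496 + 0.0264 + 0.2480 = 0.6480
D = 1 − ½ × 0.6480 = 1 − 0.32400 = 0.67600

0.68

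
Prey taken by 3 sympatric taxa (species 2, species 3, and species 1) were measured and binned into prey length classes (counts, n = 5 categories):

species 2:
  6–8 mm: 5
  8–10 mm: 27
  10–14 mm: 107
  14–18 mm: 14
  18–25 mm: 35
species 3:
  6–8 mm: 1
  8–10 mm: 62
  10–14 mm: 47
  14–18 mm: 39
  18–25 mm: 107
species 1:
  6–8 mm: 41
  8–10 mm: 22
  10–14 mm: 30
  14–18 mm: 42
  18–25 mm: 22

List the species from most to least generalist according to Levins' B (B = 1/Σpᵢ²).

species 1 > species 3 > species 2

Proportions for species 2 (n=188): 5/188=0.0266, 27/188=0.1436, 107/188=0.5691, 14/188=0.0745, 35/188=0.1862
Proportions for species 3 (n=256): 1/256=0.0039, 62/256=0.2422, 47/256=0.1836, 39/256=0.1523, 107/256=0.4180
Proportions for species 1 (n=157): 41/157=0.2611, 22/157=0.1401, 30/157=0.1911, 42/157=0.2675, 22/157=0.1401
Σp_2ᵢ² = 0.0266² + 0.1436² + 0.5691² + 0.0745² + 0.1862² = 0.000708 + 0.020621 + 0.323875 + 0.005550 + 0.034670 = 0.385424
B_2 = 1 / 0.385424 = 2.5945
Σp_3ᵢ² = 0.0039² + 0.2422² + 0.1836² + 0.1523² + 0.4180² = 0.000015 + 0.058661 + 0.033709 + 0.023195 + 0.174724 = 0.290304
B_3 = 1 / 0.290304 = 3.4447
Σp_1ᵢ² = 0.2611² + 0.1401² + 0.1911² + 0.2675² + 0.1401² = 0.068173 + 0.019628 + 0.036519 + 0.071556 + 0.019628 = 0.215504
B_1 = 1 / 0.215504 = 4.6403
Ranking by B (broadest → narrowest): species 1 (4.64) > species 3 (3.44) > species 2 (2.59)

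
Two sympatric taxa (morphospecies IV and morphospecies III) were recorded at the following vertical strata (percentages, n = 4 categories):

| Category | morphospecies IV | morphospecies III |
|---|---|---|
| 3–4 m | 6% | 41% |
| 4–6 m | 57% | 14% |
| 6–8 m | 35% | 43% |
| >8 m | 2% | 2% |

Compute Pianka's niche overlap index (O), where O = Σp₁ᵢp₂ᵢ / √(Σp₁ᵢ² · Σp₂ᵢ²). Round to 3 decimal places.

0.622

Convert percentages to proportions (divide by 100).
Σ p₁ᵢp₂ᵢ = 0.0246 + 0.0798 + 0.1505 + 0.0004 = 0.2553
Σp_1ᵢ² = 0.06² + 0.57² + 0.35² + 0.02² = 0.0036 + 0.3249 + 0.1225 + 0.0004 = 0.4514
Σp_2ᵢ² = 0.41² + 0.14² + 0.43² + 0.02² = 0.1681 + 0.0196 + 0.1849 + 0.0004 = 0.3730
O = 0.2553 / √(0.4514 × 0.3730) = 0.2553 / 0.410332 = 0.62218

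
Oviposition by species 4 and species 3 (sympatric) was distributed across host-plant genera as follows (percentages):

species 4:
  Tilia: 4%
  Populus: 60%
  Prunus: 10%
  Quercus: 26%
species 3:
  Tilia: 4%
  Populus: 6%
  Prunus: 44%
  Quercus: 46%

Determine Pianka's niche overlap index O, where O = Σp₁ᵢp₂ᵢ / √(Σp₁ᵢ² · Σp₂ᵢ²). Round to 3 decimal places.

Convert percentages to proportions (divide by 100).
Σ p₁ᵢp₂ᵢ = 0.0016 + 0.0360 + 0.0440 + 0.1196 = 0.2012
Σp_1ᵢ² = 0.04² + 0.60² + 0.10² + 0.26² = 0.0016 + 0.3600 + 0.0100 + 0.0676 = 0.4392
Σp_2ᵢ² = 0.04² + 0.06² + 0.44² + 0.46² = 0.0016 + 0.0036 + 0.1936 + 0.2116 = 0.4104
O = 0.2012 / √(0.4392 × 0.4104) = 0.2012 / 0.424556 = 0.47391

0.474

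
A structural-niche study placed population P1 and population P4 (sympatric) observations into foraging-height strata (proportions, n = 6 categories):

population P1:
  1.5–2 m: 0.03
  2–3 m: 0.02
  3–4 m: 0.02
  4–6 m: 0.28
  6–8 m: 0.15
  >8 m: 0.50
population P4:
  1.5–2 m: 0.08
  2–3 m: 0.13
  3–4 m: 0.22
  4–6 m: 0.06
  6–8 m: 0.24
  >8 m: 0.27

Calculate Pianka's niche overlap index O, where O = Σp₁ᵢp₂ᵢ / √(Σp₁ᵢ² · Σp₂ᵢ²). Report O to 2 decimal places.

Σ p₁ᵢp₂ᵢ = 0.0024 + 0.0026 + 0.0044 + 0.0168 + 0.0360 + 0.1350 = 0.1972
Σp_1ᵢ² = 0.03² + 0.02² + 0.02² + 0.28² + 0.15² + 0.50² = 0.0009 + 0.0004 + 0.0004 + 0.0784 + 0.0225 + 0.2500 = 0.3526
Σp_2ᵢ² = 0.08² + 0.13² + 0.22² + 0.06² + 0.24² + 0.27² = 0.0064 + 0.0169 + 0.0484 + 0.0036 + 0.0576 + 0.0729 = 0.2058
O = 0.1972 / √(0.3526 × 0.2058) = 0.1972 / 0.26938 = 0.7321

0.73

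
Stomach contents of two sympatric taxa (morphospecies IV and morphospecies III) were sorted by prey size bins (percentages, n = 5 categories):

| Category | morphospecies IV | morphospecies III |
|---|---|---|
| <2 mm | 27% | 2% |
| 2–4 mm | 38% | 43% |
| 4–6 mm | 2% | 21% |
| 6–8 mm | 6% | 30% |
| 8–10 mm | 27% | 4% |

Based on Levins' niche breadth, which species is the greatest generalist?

morphospecies IV

Convert percentages to proportions (divide by 100).
Σp_IVᵢ² = 0.27² + 0.38² + 0.02² + 0.06² + 0.27² = 0.0729 + 0.1444 + 0.0004 + 0.0036 + 0.0729 = 0.2942
B_IV = 1 / 0.2942 = 3.3990
Σp_IIIᵢ² = 0.02² + 0.43² + 0.21² + 0.30² + 0.04² = 0.0004 + 0.1849 + 0.0441 + 0.0900 + 0.0016 = 0.3210
B_III = 1 / 0.3210 = 3.1153
Highest B → broadest niche (most generalist): morphospecies IV (B = 3.40).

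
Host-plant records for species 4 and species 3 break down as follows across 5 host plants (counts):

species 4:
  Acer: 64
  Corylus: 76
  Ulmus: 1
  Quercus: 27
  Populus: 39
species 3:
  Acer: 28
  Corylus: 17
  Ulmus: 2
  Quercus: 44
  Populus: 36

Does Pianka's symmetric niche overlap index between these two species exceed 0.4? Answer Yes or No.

Yes

Proportions for species 4 (n=207): 64/207=0.3092, 76/207=0.3671, 1/207=0.0048, 27/207=0.1304, 39/207=0.1884
Proportions for species 3 (n=127): 28/127=0.2205, 17/127=0.1339, 2/127=0.0157, 44/127=0.3465, 36/127=0.2835
Σ p₁ᵢp₂ᵢ = 0.068179 + 0.049155 + 0.000075 + 0.045184 + 0.053411 = 0.216004
Σp_1ᵢ² = 0.3092² + 0.3671² + 0.0048² + 0.1304² + 0.1884² = 0.095605 + 0.134762 + 0.000023 + 0.017004 + 0.035495 = 0.282889
Σp_2ᵢ² = 0.2205² + 0.1339² + 0.0157² + 0.3465² + 0.2835² = 0.048620 + 0.017929 + 0.000246 + 0.120062 + 0.080372 = 0.267229
O = 0.216004 / √(0.282889 × 0.267229) = 0.216004 / 0.2749475 = 0.7856
O = 0.7856 > 0.4 → Yes.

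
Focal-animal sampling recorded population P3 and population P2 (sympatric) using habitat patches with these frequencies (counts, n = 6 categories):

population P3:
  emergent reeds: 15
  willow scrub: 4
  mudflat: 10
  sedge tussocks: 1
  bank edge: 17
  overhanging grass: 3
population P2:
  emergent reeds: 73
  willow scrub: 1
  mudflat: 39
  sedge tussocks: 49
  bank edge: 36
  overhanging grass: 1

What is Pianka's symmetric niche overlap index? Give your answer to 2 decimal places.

0.83

Proportions for population P3 (n=50): 15/50=0.3000, 4/50=0.0800, 10/50=0.2000, 1/50=0.0200, 17/50=0.3400, 3/50=0.0600
Proportions for population P2 (n=199): 73/199=0.3668, 1/199=0.0050, 39/199=0.1960, 49/199=0.2462, 36/199=0.1809, 1/199=0.0050
Σ p₁ᵢp₂ᵢ = 0.110040 + 0.000400 + 0.039200 + 0.004924 + 0.061506 + 0.000300 = 0.216370
Σp_1ᵢ² = 0.3000² + 0.0800² + 0.2000² + 0.0200² + 0.3400² + 0.0600² = 0.090000 + 0.006400 + 0.040000 + 0.000400 + 0.115600 + 0.003600 = 0.256000
Σp_2ᵢ² = 0.3668² + 0.0050² + 0.1960² + 0.2462² + 0.1809² + 0.0050² = 0.134542 + 0.000025 + 0.038416 + 0.060614 + 0.032725 + 0.000025 = 0.266347
O = 0.216370 / √(0.256000 × 0.266347) = 0.216370 / 0.2611223 = 0.8286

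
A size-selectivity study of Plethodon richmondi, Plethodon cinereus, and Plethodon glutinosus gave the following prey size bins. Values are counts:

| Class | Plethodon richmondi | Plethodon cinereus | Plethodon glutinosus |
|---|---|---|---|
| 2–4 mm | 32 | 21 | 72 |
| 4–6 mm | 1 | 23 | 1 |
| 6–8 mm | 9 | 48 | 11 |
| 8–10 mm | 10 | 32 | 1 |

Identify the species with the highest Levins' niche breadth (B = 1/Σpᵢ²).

Proportions for Plethodon richmondi (n=52): 32/52=0.6154, 1/52=0.0192, 9/52=0.1731, 10/52=0.1923
Proportions for Plethodon cinereus (n=124): 21/124=0.1694, 23/124=0.1855, 48/124=0.3871, 32/124=0.2581
Proportions for Plethodon glutinosus (n=85): 72/85=0.8471, 1/85=0.0118, 11/85=0.1294, 1/85=0.0118
Σp_richᵢ² = 0.6154² + 0.0192² + 0.1731² + 0.1923² = 0.378717 + 0.000369 + 0.029964 + 0.036979 = 0.446029
B_rich = 1 / 0.446029 = 2.2420
Σp_cineᵢ² = 0.1694² + 0.1855² + 0.3871² + 0.2581² = 0.028696 + 0.034410 + 0.149846 + 0.066616 = 0.279568
B_cine = 1 / 0.279568 = 3.5769
Σp_glutᵢ² = 0.8471² + 0.0118² + 0.1294² + 0.0118² = 0.717578 + 0.000139 + 0.016744 + 0.000139 = 0.734600
B_glut = 1 / 0.734600 = 1.3613
Highest B → broadest niche (most generalist): Plethodon cinereus (B = 3.58).

Plethodon cinereus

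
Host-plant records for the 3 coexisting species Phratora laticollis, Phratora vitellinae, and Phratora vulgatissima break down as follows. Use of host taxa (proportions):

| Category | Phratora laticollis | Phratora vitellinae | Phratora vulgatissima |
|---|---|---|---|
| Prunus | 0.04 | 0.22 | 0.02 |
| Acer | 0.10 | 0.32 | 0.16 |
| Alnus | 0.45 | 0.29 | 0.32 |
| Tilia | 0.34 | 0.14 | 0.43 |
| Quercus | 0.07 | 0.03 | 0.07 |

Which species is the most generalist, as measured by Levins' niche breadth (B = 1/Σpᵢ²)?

Phratora vitellinae

Σp_latiᵢ² = 0.04² + 0.10² + 0.45² + 0.34² + 0.07² = 0.0016 + 0.0100 + 0.2025 + 0.1156 + 0.0049 = 0.3346
B_lati = 1 / 0.3346 = 2.9886
Σp_viteᵢ² = 0.22² + 0.32² + 0.29² + 0.14² + 0.03² = 0.0484 + 0.1024 + 0.0841 + 0.0196 + 0.0009 = 0.2554
B_vite = 1 / 0.2554 = 3.9154
Σp_vulgᵢ² = 0.02² + 0.16² + 0.32² + 0.43² + 0.07² = 0.0004 + 0.0256 + 0.1024 + 0.1849 + 0.0049 = 0.3182
B_vulg = 1 / 0.3182 = 3.1427
Highest B → broadest niche (most generalist): Phratora vitellinae (B = 3.92).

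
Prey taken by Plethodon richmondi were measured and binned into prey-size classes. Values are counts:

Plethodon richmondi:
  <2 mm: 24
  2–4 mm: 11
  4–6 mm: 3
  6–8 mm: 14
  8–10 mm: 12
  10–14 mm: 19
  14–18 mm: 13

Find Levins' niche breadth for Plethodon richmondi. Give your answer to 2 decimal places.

Proportions for Plethodon richmondi (n=96): 24/96=0.2500, 11/96=0.1146, 3/96=0.0313, 14/96=0.1458, 12/96=0.1250, 19/96=0.1979, 13/96=0.1354
Σpᵢ² = 0.2500² + 0.1146² + 0.0313² + 0.1458² + 0.1250² + 0.1979² + 0.1354² = 0.062500 + 0.013133 + 0.000980 + 0.021258 + 0.015625 + 0.039164 + 0.018333 = 0.170993
B = 1 / 0.170993 = 5.8482

5.85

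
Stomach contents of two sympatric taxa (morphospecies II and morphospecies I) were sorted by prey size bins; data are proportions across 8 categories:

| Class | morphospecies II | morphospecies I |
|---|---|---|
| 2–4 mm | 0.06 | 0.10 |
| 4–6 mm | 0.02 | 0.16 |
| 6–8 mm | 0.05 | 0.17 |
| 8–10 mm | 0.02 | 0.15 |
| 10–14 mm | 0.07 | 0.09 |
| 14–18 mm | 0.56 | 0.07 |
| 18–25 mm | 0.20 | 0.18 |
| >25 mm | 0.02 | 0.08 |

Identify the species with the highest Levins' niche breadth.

Σp_IIᵢ² = 0.06² + 0.02² + 0.05² + 0.02² + 0.07² + 0.56² + 0.20² + 0.02² = 0.0036 + 0.0004 + 0.0025 + 0.0004 + 0.0049 + 0.3136 + 0.0400 + 0.0004 = 0.3658
B_II = 1 / 0.3658 = 2.7337
Σp_Iᵢ² = 0.10² + 0.16² + 0.17² + 0.15² + 0.09² + 0.07² + 0.18² + 0.08² = 0.0100 + 0.0256 + 0.0289 + 0.0225 + 0.0081 + 0.0049 + 0.0324 + 0.0064 = 0.1388
B_I = 1 / 0.1388 = 7.2046
Highest B → broadest niche (most generalist): morphospecies I (B = 7.20).

morphospecies I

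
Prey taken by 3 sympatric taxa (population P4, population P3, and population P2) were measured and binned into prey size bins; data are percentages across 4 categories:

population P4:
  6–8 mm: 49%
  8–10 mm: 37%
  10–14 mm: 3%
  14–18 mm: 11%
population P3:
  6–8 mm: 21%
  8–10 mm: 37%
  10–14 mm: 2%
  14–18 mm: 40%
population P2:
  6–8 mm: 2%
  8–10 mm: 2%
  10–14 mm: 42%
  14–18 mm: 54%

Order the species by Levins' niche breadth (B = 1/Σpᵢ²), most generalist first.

Convert percentages to proportions (divide by 100).
Σp_P4ᵢ² = 0.49² + 0.37² + 0.03² + 0.11² = 0.2401 + 0.1369 + 0.0009 + 0.0121 = 0.3900
B_P4 = 1 / 0.3900 = 2.5641
Σp_P3ᵢ² = 0.21² + 0.37² + 0.02² + 0.40² = 0.0441 + 0.1369 + 0.0004 + 0.1600 = 0.3414
B_P3 = 1 / 0.3414 = 2.9291
Σp_P2ᵢ² = 0.02² + 0.02² + 0.42² + 0.54² = 0.0004 + 0.0004 + 0.1764 + 0.2916 = 0.4688
B_P2 = 1 / 0.4688 = 2.1331
Ranking by B (broadest → narrowest): population P3 (2.93) > population P4 (2.56) > population P2 (2.13)

population P3 > population P4 > population P2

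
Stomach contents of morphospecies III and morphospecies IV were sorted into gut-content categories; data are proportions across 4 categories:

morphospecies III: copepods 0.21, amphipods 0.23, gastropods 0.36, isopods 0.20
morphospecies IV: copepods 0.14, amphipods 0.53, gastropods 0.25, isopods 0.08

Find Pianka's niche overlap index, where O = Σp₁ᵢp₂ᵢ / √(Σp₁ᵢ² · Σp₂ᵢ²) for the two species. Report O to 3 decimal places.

Σ p₁ᵢp₂ᵢ = 0.0294 + 0.1219 + 0.0900 + 0.0160 = 0.2573
Σp_1ᵢ² = 0.21² + 0.23² + 0.36² + 0.20² = 0.0441 + 0.0529 + 0.1296 + 0.0400 = 0.2666
Σp_2ᵢ² = 0.14² + 0.53² + 0.25² + 0.08² = 0.0196 + 0.2809 + 0.0625 + 0.0064 = 0.3694
O = 0.2573 / √(0.2666 × 0.3694) = 0.2573 / 0.313818 = 0.81990

0.820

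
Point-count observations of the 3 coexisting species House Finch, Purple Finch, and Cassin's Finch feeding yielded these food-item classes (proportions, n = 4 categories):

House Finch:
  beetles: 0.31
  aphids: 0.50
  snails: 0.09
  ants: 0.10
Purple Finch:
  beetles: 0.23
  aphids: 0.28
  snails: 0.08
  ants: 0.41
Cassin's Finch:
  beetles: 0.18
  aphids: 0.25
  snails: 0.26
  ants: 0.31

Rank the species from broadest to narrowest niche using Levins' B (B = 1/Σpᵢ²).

Σp_Housᵢ² = 0.31² + 0.50² + 0.09² + 0.10² = 0.0961 + 0.2500 + 0.0081 + 0.0100 = 0.3642
B_Hous = 1 / 0.3642 = 2.7457
Σp_Purpᵢ² = 0.23² + 0.28² + 0.08² + 0.41² = 0.0529 + 0.0784 + 0.0064 + 0.1681 = 0.3058
B_Purp = 1 / 0.3058 = 3.2701
Σp_Cassᵢ² = 0.18² + 0.25² + 0.26² + 0.31² = 0.0324 + 0.0625 + 0.0676 + 0.0961 = 0.2586
B_Cass = 1 / 0.2586 = 3.8670
Ranking by B (broadest → narrowest): Cassin's Finch (3.87) > Purple Finch (3.27) > House Finch (2.75)

Cassin's Finch > Purple Finch > House Finch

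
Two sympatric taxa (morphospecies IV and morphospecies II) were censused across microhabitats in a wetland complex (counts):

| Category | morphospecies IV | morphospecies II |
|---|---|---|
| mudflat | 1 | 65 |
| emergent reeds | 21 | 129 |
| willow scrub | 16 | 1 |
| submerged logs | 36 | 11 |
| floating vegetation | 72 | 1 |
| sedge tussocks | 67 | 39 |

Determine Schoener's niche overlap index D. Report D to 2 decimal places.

0.31

Proportions for morphospecies IV (n=213): 1/213=0.0047, 21/213=0.0986, 16/213=0.0751, 36/213=0.1690, 72/213=0.3380, 67/213=0.3146
Proportions for morphospecies II (n=246): 65/246=0.2642, 129/246=0.5244, 1/246=0.0041, 11/246=0.0447, 1/246=0.0041, 39/246=0.1585
Σ|p₁ᵢ − p₂ᵢ| = 0.2595 + 0.4258 + 0.0710 + 0.1243 + 0.3339 + 0.1561 = 1.3706
D = 1 − ½ × 1.3706 = 1 − 0.68530 = 0.31470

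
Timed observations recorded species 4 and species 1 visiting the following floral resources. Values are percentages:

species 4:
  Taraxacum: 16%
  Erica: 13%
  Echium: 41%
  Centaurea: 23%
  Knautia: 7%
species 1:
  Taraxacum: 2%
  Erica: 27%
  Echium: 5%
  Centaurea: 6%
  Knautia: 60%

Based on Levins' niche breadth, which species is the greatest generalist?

species 4

Convert percentages to proportions (divide by 100).
Σp_4ᵢ² = 0.16² + 0.13² + 0.41² + 0.23² + 0.07² = 0.0256 + 0.0169 + 0.1681 + 0.0529 + 0.0049 = 0.2684
B_4 = 1 / 0.2684 = 3.7258
Σp_1ᵢ² = 0.02² + 0.27² + 0.05² + 0.06² + 0.60² = 0.0004 + 0.0729 + 0.0025 + 0.0036 + 0.3600 = 0.4394
B_1 = 1 / 0.4394 = 2.2758
Highest B → broadest niche (most generalist): species 4 (B = 3.73).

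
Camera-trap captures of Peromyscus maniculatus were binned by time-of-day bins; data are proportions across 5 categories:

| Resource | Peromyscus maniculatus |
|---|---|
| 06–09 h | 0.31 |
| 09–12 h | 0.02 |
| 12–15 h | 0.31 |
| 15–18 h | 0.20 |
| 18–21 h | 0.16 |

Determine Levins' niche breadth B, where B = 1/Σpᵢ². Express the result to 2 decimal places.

Σpᵢ² = 0.31² + 0.02² + 0.31² + 0.20² + 0.16² = 0.0961 + 0.0004 + 0.0961 + 0.0400 + 0.0256 = 0.2582
B = 1 / 0.2582 = 3.8730

3.87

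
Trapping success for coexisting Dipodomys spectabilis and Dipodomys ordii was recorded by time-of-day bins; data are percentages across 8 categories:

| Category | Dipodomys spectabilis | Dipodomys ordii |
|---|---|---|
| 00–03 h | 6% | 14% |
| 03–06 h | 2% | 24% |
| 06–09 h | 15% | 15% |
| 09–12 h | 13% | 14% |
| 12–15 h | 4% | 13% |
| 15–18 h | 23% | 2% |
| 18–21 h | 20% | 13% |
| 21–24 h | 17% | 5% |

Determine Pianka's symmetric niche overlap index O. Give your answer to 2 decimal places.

Convert percentages to proportions (divide by 100).
Σ p₁ᵢp₂ᵢ = 0.0084 + 0.0048 + 0.0225 + 0.0182 + 0.0052 + 0.0046 + 0.0260 + 0.0085 = 0.0982
Σp_1ᵢ² = 0.06² + 0.02² + 0.15² + 0.13² + 0.04² + 0.23² + 0.20² + 0.17² = 0.0036 + 0.0004 + 0.0225 + 0.0169 + 0.0016 + 0.0529 + 0.0400 + 0.0289 = 0.1668
Σp_2ᵢ² = 0.14² + 0.24² + 0.15² + 0.14² + 0.13² + 0.02² + 0.13² + 0.05² = 0.0196 + 0.0576 + 0.0225 + 0.0196 + 0.0169 + 0.0004 + 0.0169 + 0.0025 = 0.1560
O = 0.0982 / √(0.1668 × 0.1560) = 0.0982 / 0.16131 = 0.6088

0.61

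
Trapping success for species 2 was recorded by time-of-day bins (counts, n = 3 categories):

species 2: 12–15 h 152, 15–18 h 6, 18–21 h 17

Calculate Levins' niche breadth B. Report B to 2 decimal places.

1.31

Proportions for species 2 (n=175): 152/175=0.8686, 6/175=0.0343, 17/175=0.0971
Σpᵢ² = 0.8686² + 0.0343² + 0.0971² = 0.754466 + 0.001176 + 0.009428 = 0.765070
B = 1 / 0.765070 = 1.3071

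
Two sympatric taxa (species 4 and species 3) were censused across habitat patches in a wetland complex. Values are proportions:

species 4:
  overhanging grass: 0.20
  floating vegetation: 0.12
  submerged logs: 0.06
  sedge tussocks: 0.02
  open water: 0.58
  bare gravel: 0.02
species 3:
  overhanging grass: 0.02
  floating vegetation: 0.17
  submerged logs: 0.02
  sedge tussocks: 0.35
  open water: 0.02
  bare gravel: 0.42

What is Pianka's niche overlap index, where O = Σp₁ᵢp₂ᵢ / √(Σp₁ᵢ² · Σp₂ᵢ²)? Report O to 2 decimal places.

Σ p₁ᵢp₂ᵢ = 0.0040 + 0.0204 + 0.0012 + 0.0070 + 0.0116 + 0.0084 = 0.0526
Σp_1ᵢ² = 0.20² + 0.12² + 0.06² + 0.02² + 0.58² + 0.02² = 0.0400 + 0.0144 + 0.0036 + 0.0004 + 0.3364 + 0.0004 = 0.3952
Σp_2ᵢ² = 0.02² + 0.17² + 0.02² + 0.35² + 0.02² + 0.42² = 0.0004 + 0.0289 + 0.0004 + 0.1225 + 0.0004 + 0.1764 = 0.3290
O = 0.0526 / √(0.3952 × 0.3290) = 0.0526 / 0.36058 = 0.1459

0.15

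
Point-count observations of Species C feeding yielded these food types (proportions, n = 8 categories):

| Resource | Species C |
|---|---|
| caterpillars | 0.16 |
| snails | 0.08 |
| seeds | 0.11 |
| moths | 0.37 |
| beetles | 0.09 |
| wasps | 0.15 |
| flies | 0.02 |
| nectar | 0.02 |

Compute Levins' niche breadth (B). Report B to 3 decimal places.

Σpᵢ² = 0.16² + 0.08² + 0.11² + 0.37² + 0.09² + 0.15² + 0.02² + 0.02² = 0.0256 + 0.0064 + 0.0121 + 0.1369 + 0.0081 + 0.0225 + 0.0004 + 0.0004 = 0.2124
B = 1 / 0.2124 = 4.70810

4.708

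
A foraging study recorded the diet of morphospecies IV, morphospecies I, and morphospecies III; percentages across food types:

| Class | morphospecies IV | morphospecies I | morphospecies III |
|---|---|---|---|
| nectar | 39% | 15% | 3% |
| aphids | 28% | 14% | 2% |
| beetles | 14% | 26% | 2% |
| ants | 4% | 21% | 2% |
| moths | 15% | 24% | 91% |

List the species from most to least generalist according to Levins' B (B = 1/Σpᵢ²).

Convert percentages to proportions (divide by 100).
Σp_IVᵢ² = 0.39² + 0.28² + 0.14² + 0.04² + 0.15² = 0.1521 + 0.0784 + 0.0196 + 0.0016 + 0.0225 = 0.2742
B_IV = 1 / 0.2742 = 3.6470
Σp_Iᵢ² = 0.15² + 0.14² + 0.26² + 0.21² + 0.24² = 0.0225 + 0.0196 + 0.0676 + 0.0441 + 0.0576 = 0.2114
B_I = 1 / 0.2114 = 4.7304
Σp_IIIᵢ² = 0.03² + 0.02² + 0.02² + 0.02² + 0.91² = 0.0009 + 0.0004 + 0.0004 + 0.0004 + 0.8281 = 0.8302
B_III = 1 / 0.8302 = 1.2045
Ranking by B (broadest → narrowest): morphospecies I (4.73) > morphospecies IV (3.65) > morphospecies III (1.20)

morphospecies I > morphospecies IV > morphospecies III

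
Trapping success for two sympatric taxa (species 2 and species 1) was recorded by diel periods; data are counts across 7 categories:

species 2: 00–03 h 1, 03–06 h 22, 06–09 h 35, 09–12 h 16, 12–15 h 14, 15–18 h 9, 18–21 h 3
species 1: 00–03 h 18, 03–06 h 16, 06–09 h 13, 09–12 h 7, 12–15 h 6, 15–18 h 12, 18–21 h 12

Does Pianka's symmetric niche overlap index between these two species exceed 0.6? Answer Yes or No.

Proportions for species 2 (n=100): 1/100=0.0100, 22/100=0.2200, 35/100=0.3500, 16/100=0.1600, 14/100=0.1400, 9/100=0.0900, 3/100=0.0300
Proportions for species 1 (n=84): 18/84=0.2143, 16/84=0.1905, 13/84=0.1548, 7/84=0.0833, 6/84=0.0714, 12/84=0.1429, 12/84=0.1429
Σ p₁ᵢp₂ᵢ = 0.002143 + 0.041910 + 0.054180 + 0.013328 + 0.009996 + 0.012861 + 0.004287 = 0.138705
Σp_1ᵢ² = 0.0100² + 0.2200² + 0.3500² + 0.1600² + 0.1400² + 0.0900² + 0.0300² = 0.000100 + 0.048400 + 0.122500 + 0.025600 + 0.019600 + 0.008100 + 0.000900 = 0.225200
Σp_2ᵢ² = 0.2143² + 0.1905² + 0.1548² + 0.0833² + 0.0714² + 0.1429² + 0.1429² = 0.045924 + 0.036290 + 0.023963 + 0.006939 + 0.005098 + 0.020420 + 0.020420 = 0.159054
O = 0.138705 / √(0.225200 × 0.159054) = 0.138705 / 0.1892590 = 0.7329
O = 0.7329 > 0.6 → Yes.

Yes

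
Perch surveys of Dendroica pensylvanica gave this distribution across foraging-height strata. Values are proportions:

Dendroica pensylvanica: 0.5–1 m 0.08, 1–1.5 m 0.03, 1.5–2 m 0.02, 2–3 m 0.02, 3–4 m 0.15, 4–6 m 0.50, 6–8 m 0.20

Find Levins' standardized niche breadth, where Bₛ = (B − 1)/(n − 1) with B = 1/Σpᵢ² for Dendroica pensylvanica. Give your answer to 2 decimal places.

Σpᵢ² = 0.08² + 0.03² + 0.02² + 0.02² + 0.15² + 0.50² + 0.20² = 0.0064 + 0.0009 + 0.0004 + 0.0004 + 0.0225 + 0.2500 + 0.0400 = 0.3206
B = 1 / 0.3206 = 3.1192
Bₛ = (B − 1)/(n − 1) = (3.1192 − 1)/(7 − 1) = 2.1192/6 = 0.3532

0.35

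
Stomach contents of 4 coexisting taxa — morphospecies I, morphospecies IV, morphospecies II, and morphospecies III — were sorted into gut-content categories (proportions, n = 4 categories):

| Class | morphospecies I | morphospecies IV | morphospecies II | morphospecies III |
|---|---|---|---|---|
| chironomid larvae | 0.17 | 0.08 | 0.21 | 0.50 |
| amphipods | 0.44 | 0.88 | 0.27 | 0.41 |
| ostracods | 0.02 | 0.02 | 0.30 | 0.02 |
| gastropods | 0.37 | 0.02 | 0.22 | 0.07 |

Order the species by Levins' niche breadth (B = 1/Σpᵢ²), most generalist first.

morphospecies II > morphospecies I > morphospecies III > morphospecies IV

Σp_Iᵢ² = 0.17² + 0.44² + 0.02² + 0.37² = 0.0289 + 0.1936 + 0.0004 + 0.1369 = 0.3598
B_I = 1 / 0.3598 = 2.7793
Σp_IVᵢ² = 0.08² + 0.88² + 0.02² + 0.02² = 0.0064 + 0.7744 + 0.0004 + 0.0004 = 0.7816
B_IV = 1 / 0.7816 = 1.2794
Σp_IIᵢ² = 0.21² + 0.27² + 0.30² + 0.22² = 0.0441 + 0.0729 + 0.0900 + 0.0484 = 0.2554
B_II = 1 / 0.2554 = 3.9154
Σp_IIIᵢ² = 0.50² + 0.41² + 0.02² + 0.07² = 0.2500 + 0.1681 + 0.0004 + 0.0049 = 0.4234
B_III = 1 / 0.4234 = 2.3618
Ranking by B (broadest → narrowest): morphospecies II (3.92) > morphospecies I (2.78) > morphospecies III (2.36) > morphospecies IV (1.28)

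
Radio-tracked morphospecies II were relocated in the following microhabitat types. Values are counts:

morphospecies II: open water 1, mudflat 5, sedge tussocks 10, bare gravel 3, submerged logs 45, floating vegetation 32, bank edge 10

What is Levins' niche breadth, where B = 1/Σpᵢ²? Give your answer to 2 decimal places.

Proportions for morphospecies II (n=106): 1/106=0.0094, 5/106=0.0472, 10/106=0.0943, 3/106=0.0283, 45/106=0.4245, 32/106=0.3019, 10/106=0.0943
Σpᵢ² = 0.0094² + 0.0472² + 0.0943² + 0.0283² + 0.4245² + 0.3019² + 0.0943² = 0.000088 + 0.002228 + 0.008892 + 0.000801 + 0.180200 + 0.091144 + 0.008892 = 0.292245
B = 1 / 0.292245 = 3.4218

3.42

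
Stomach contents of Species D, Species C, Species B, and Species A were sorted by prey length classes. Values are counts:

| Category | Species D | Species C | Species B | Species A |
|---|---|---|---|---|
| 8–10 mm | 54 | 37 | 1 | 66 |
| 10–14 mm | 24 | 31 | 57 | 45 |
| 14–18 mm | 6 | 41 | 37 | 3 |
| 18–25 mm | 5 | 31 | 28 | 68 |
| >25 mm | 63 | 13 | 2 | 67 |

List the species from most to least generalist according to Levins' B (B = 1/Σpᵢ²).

Species C > Species A > Species D > Species B

Proportions for Species D (n=152): 54/152=0.3553, 24/152=0.1579, 6/152=0.0395, 5/152=0.0329, 63/152=0.4145
Proportions for Species C (n=153): 37/153=0.2418, 31/153=0.2026, 41/153=0.2680, 31/153=0.2026, 13/153=0.0850
Proportions for Species B (n=125): 1/125=0.0080, 57/125=0.4560, 37/125=0.2960, 28/125=0.2240, 2/125=0.0160
Proportions for Species A (n=249): 66/249=0.2651, 45/249=0.1807, 3/249=0.0120, 68/249=0.2731, 67/249=0.2691
Σp_Dᵢ² = 0.3553² + 0.1579² + 0.0395² + 0.0329² + 0.4145² = 0.126238 + 0.024932 + 0.001560 + 0.001082 + 0.171810 = 0.325622
B_D = 1 / 0.325622 = 3.0710
Σp_Cᵢ² = 0.2418² + 0.2026² + 0.2680² + 0.2026² + 0.0850² = 0.058467 + 0.041047 + 0.071824 + 0.041047 + 0.007225 = 0.219610
B_C = 1 / 0.219610 = 4.5535
Σp_Bᵢ² = 0.0080² + 0.4560² + 0.2960² + 0.2240² + 0.0160² = 0.000064 + 0.207936 + 0.087616 + 0.050176 + 0.000256 = 0.346048
B_B = 1 / 0.346048 = 2.8898
Σp_Aᵢ² = 0.2651² + 0.1807² + 0.0120² + 0.2731² + 0.2691² = 0.070278 + 0.032652 + 0.000144 + 0.074584 + 0.072415 = 0.250073
B_A = 1 / 0.250073 = 3.9988
Ranking by B (broadest → narrowest): Species C (4.55) > Species A (4.00) > Species D (3.07) > Species B (2.89)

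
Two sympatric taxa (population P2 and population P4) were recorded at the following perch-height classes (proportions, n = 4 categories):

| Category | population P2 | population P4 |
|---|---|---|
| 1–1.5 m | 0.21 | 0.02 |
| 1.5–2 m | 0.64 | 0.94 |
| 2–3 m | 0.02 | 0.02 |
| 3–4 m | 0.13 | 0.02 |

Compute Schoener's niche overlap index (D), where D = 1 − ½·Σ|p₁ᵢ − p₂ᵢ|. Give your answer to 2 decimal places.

Σ|p₁ᵢ − p₂ᵢ| = 0.19 + 0.30 + 0.00 + 0.11 = 0.60
D = 1 − ½ × 0.60 = 1 − 0.300 = 0.7000

0.70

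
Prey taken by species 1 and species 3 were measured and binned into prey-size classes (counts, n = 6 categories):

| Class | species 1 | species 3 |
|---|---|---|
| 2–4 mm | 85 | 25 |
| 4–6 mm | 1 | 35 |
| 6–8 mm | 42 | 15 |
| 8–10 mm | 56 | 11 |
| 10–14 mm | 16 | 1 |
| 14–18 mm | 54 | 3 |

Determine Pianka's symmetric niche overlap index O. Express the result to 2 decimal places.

0.62

Proportions for species 1 (n=254): 85/254=0.3346, 1/254=0.0039, 42/254=0.1654, 56/254=0.2205, 16/254=0.0630, 54/254=0.2126
Proportions for species 3 (n=90): 25/90=0.2778, 35/90=0.3889, 15/90=0.1667, 11/90=0.1222, 1/90=0.0111, 3/90=0.0333
Σ p₁ᵢp₂ᵢ = 0.092952 + 0.001517 + 0.027572 + 0.026945 + 0.000699 + 0.007080 = 0.156765
Σp_1ᵢ² = 0.3346² + 0.0039² + 0.1654² + 0.2205² + 0.0630² + 0.2126² = 0.111957 + 0.000015 + 0.027357 + 0.048620 + 0.003969 + 0.045199 = 0.237117
Σp_2ᵢ² = 0.2778² + 0.3889² + 0.1667² + 0.1222² + 0.0111² + 0.0333² = 0.077173 + 0.151243 + 0.027789 + 0.014933 + 0.000123 + 0.001109 = 0.272370
O = 0.156765 / √(0.237117 × 0.272370) = 0.156765 / 0.2541330 = 0.6169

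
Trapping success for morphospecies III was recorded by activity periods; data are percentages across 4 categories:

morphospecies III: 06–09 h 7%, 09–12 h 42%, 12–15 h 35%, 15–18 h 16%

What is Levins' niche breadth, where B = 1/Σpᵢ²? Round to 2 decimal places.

Convert percentages to proportions (divide by 100).
Σpᵢ² = 0.07² + 0.42² + 0.35² + 0.16² = 0.0049 + 0.1764 + 0.1225 + 0.0256 = 0.3294
B = 1 / 0.3294 = 3.0358

3.04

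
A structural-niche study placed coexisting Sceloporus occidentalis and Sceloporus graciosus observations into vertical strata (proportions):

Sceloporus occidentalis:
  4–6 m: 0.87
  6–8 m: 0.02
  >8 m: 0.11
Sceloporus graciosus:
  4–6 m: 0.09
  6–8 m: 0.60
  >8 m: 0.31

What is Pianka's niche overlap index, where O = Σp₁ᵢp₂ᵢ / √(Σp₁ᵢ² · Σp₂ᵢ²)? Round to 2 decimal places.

0.21

Σ p₁ᵢp₂ᵢ = 0.0783 + 0.0120 + 0.0341 = 0.1244
Σp_1ᵢ² = 0.87² + 0.02² + 0.11² = 0.7569 + 0.0004 + 0.0121 = 0.7694
Σp_2ᵢ² = 0.09² + 0.60² + 0.31² = 0.0081 + 0.3600 + 0.0961 = 0.4642
O = 0.1244 / √(0.7694 × 0.4642) = 0.1244 / 0.59762 = 0.2082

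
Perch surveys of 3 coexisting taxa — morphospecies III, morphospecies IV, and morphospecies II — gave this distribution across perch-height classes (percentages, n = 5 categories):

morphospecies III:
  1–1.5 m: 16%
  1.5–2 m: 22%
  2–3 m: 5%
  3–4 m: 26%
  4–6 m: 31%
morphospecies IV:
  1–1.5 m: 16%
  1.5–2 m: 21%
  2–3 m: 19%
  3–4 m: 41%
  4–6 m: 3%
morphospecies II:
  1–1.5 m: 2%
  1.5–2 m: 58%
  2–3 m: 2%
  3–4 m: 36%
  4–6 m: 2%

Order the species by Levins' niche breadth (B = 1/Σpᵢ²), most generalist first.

morphospecies III > morphospecies IV > morphospecies II

Convert percentages to proportions (divide by 100).
Σp_IIIᵢ² = 0.16² + 0.22² + 0.05² + 0.26² + 0.31² = 0.0256 + 0.0484 + 0.0025 + 0.0676 + 0.0961 = 0.2402
B_III = 1 / 0.2402 = 4.1632
Σp_IVᵢ² = 0.16² + 0.21² + 0.19² + 0.41² + 0.03² = 0.0256 + 0.0441 + 0.0361 + 0.1681 + 0.0009 = 0.2748
B_IV = 1 / 0.2748 = 3.6390
Σp_IIᵢ² = 0.02² + 0.58² + 0.02² + 0.36² + 0.02² = 0.0004 + 0.3364 + 0.0004 + 0.1296 + 0.0004 = 0.4672
B_II = 1 / 0.4672 = 2.1404
Ranking by B (broadest → narrowest): morphospecies III (4.16) > morphospecies IV (3.64) > morphospecies II (2.14)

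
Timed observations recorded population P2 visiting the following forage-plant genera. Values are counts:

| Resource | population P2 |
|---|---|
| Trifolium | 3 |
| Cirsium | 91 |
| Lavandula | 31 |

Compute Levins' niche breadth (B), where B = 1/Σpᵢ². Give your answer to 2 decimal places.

1.69

Proportions for population P2 (n=125): 3/125=0.0240, 91/125=0.7280, 31/125=0.2480
Σpᵢ² = 0.0240² + 0.7280² + 0.2480² = 0.000576 + 0.529984 + 0.061504 = 0.592064
B = 1 / 0.592064 = 1.6890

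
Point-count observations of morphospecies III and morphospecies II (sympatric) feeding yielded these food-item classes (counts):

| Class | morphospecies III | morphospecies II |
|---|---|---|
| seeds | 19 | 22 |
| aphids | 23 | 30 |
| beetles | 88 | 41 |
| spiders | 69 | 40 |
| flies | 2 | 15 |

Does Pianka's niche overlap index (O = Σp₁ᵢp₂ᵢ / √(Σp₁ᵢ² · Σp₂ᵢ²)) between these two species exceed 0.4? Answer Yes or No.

Proportions for morphospecies III (n=201): 19/201=0.0945, 23/201=0.1144, 88/201=0.4378, 69/201=0.3433, 2/201=0.0100
Proportions for morphospecies II (n=148): 22/148=0.1486, 30/148=0.2027, 41/148=0.2770, 40/148=0.2703, 15/148=0.1014
Σ p₁ᵢp₂ᵢ = 0.014043 + 0.023189 + 0.121271 + 0.092794 + 0.001014 = 0.252311
Σp_1ᵢ² = 0.0945² + 0.1144² + 0.4378² + 0.3433² + 0.0100² = 0.008930 + 0.013087 + 0.191669 + 0.117855 + 0.000100 = 0.331641
Σp_2ᵢ² = 0.1486² + 0.2027² + 0.2770² + 0.2703² + 0.1014² = 0.022082 + 0.041087 + 0.076729 + 0.073062 + 0.010282 = 0.223242
O = 0.252311 / √(0.331641 × 0.223242) = 0.252311 / 0.2720959 = 0.9273
O = 0.9273 > 0.4 → Yes.

Yes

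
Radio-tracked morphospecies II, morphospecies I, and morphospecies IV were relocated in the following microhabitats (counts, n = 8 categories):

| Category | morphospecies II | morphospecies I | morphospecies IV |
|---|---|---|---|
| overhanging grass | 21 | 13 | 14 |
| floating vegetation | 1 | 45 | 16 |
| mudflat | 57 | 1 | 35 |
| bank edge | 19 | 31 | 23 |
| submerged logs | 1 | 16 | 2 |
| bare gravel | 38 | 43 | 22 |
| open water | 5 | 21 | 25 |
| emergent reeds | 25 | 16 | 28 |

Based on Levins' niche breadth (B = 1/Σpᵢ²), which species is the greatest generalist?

morphospecies IV

Proportions for morphospecies II (n=167): 21/167=0.1257, 1/167=0.0060, 57/167=0.3413, 19/167=0.1138, 1/167=0.0060, 38/167=0.2275, 5/167=0.0299, 25/167=0.1497
Proportions for morphospecies I (n=186): 13/186=0.0699, 45/186=0.2419, 1/186=0.0054, 31/186=0.1667, 16/186=0.0860, 43/186=0.2312, 21/186=0.1129, 16/186=0.0860
Proportions for morphospecies IV (n=165): 14/165=0.0848, 16/165=0.0970, 35/165=0.2121, 23/165=0.1394, 2/165=0.0121, 22/165=0.1333, 25/165=0.1515, 28/165=0.1697
Σp_IIᵢ² = 0.1257² + 0.0060² + 0.3413² + 0.1138² + 0.0060² + 0.2275² + 0.0299² + 0.1497² = 0.015800 + 0.000036 + 0.116486 + 0.012950 + 0.000036 + 0.051756 + 0.000894 + 0.022410 = 0.220368
B_II = 1 / 0.220368 = 4.5379
Σp_Iᵢ² = 0.0699² + 0.2419² + 0.0054² + 0.1667² + 0.0860² + 0.2312² + 0.1129² + 0.0860² = 0.004886 + 0.058516 + 0.000029 + 0.027789 + 0.007396 + 0.053453 + 0.012746 + 0.007396 = 0.172211
B_I = 1 / 0.172211 = 5.8068
Σp_IVᵢ² = 0.0848² + 0.0970² + 0.2121² + 0.1394² + 0.0121² + 0.1333² + 0.1515² + 0.1697² = 0.007191 + 0.009409 + 0.044986 + 0.019432 + 0.000146 + 0.017769 + 0.022952 + 0.028798 = 0.150683
B_IV = 1 / 0.150683 = 6.6364
Highest B → broadest niche (most generalist): morphospecies IV (B = 6.64).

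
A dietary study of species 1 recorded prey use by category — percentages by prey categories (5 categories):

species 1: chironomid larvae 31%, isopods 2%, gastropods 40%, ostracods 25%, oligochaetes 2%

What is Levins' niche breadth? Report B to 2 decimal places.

3.13

Convert percentages to proportions (divide by 100).
Σpᵢ² = 0.31² + 0.02² + 0.40² + 0.25² + 0.02² = 0.0961 + 0.0004 + 0.1600 + 0.0625 + 0.0004 = 0.3194
B = 1 / 0.3194 = 3.1309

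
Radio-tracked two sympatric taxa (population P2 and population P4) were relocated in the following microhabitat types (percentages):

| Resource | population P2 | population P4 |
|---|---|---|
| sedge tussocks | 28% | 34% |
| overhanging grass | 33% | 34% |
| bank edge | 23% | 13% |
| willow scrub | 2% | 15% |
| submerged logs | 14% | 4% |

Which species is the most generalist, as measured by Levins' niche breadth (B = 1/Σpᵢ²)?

population P2

Convert percentages to proportions (divide by 100).
Σp_P2ᵢ² = 0.28² + 0.33² + 0.23² + 0.02² + 0.14² = 0.0784 + 0.1089 + 0.0529 + 0.0004 + 0.0196 = 0.2602
B_P2 = 1 / 0.2602 = 3.8432
Σp_P4ᵢ² = 0.34² + 0.34² + 0.13² + 0.15² + 0.04² = 0.1156 + 0.1156 + 0.0169 + 0.0225 + 0.0016 = 0.2722
B_P4 = 1 / 0.2722 = 3.6738
Highest B → broadest niche (most generalist): population P2 (B = 3.84).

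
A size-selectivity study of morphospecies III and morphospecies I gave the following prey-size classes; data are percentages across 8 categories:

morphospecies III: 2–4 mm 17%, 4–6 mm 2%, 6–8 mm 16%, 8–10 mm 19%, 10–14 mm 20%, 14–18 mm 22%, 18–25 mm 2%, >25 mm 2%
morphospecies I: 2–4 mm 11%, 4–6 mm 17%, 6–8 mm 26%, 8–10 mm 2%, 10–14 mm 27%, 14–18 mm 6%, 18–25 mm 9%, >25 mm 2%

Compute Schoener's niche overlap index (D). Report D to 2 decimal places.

0.61

Convert percentages to proportions (divide by 100).
Σ|p₁ᵢ − p₂ᵢ| = 0.06 + 0.15 + 0.10 + 0.17 + 0.07 + 0.16 + 0.07 + 0.00 = 0.78
D = 1 − ½ × 0.78 = 1 − 0.390 = 0.6100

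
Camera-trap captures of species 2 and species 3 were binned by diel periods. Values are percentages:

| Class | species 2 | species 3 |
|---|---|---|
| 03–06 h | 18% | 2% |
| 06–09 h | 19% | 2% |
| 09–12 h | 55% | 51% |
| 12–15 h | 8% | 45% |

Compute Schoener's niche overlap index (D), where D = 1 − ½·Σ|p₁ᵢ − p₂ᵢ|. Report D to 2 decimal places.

Convert percentages to proportions (divide by 100).
Σ|p₁ᵢ − p₂ᵢ| = 0.16 + 0.17 + 0.04 + 0.37 = 0.74
D = 1 − ½ × 0.74 = 1 − 0.370 = 0.6300

0.63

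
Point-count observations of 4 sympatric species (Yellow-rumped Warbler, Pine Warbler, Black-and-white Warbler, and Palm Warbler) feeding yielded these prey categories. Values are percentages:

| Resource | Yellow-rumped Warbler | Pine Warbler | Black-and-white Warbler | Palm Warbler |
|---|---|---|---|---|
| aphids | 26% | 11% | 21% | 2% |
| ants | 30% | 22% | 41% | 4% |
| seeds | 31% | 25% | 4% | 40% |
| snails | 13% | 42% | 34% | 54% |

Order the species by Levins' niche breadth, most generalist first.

Yellow-rumped Warbler > Pine Warbler > Black-and-white Warbler > Palm Warbler

Convert percentages to proportions (divide by 100).
Σp_Yellᵢ² = 0.26² + 0.30² + 0.31² + 0.13² = 0.0676 + 0.0900 + 0.0961 + 0.0169 = 0.2706
B_Yell = 1 / 0.2706 = 3.6955
Σp_Pineᵢ² = 0.11² + 0.22² + 0.25² + 0.42² = 0.0121 + 0.0484 + 0.0625 + 0.1764 = 0.2994
B_Pine = 1 / 0.2994 = 3.3400
Σp_Blacᵢ² = 0.21² + 0.41² + 0.04² + 0.34² = 0.0441 + 0.1681 + 0.0016 + 0.1156 = 0.3294
B_Blac = 1 / 0.3294 = 3.0358
Σp_Palmᵢ² = 0.02² + 0.04² + 0.40² + 0.54² = 0.0004 + 0.0016 + 0.1600 + 0.2916 = 0.4536
B_Palm = 1 / 0.4536 = 2.2046
Ranking by B (broadest → narrowest): Yellow-rumped Warbler (3.70) > Pine Warbler (3.34) > Black-and-white Warbler (3.04) > Palm Warbler (2.20)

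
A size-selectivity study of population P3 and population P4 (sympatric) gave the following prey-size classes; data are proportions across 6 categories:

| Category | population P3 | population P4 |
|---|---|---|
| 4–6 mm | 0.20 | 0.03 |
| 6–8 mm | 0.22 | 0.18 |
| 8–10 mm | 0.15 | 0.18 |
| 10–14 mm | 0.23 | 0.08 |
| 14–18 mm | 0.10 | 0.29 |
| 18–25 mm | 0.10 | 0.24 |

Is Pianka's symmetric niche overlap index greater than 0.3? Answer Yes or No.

Σ p₁ᵢp₂ᵢ = 0.0060 + 0.0396 + 0.0270 + 0.0184 + 0.0290 + 0.0240 = 0.1440
Σp_1ᵢ² = 0.20² + 0.22² + 0.15² + 0.23² + 0.10² + 0.10² = 0.0400 + 0.0484 + 0.0225 + 0.0529 + 0.0100 + 0.0100 = 0.1838
Σp_2ᵢ² = 0.03² + 0.18² + 0.18² + 0.08² + 0.29² + 0.24² = 0.0009 + 0.0324 + 0.0324 + 0.0064 + 0.0841 + 0.0576 = 0.2138
O = 0.1440 / √(0.1838 × 0.2138) = 0.1440 / 0.19823 = 0.7264
O = 0.7264 > 0.3 → Yes.

Yes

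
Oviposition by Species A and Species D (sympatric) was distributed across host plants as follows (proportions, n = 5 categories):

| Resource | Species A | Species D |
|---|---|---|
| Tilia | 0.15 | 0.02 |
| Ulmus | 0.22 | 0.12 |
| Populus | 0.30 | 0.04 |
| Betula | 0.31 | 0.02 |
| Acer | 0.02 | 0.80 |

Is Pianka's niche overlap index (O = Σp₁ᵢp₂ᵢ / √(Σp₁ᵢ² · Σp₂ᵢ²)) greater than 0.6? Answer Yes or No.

No

Σ p₁ᵢp₂ᵢ = 0.0030 + 0.0264 + 0.0120 + 0.0062 + 0.0160 = 0.0636
Σp_1ᵢ² = 0.15² + 0.22² + 0.30² + 0.31² + 0.02² = 0.0225 + 0.0484 + 0.0900 + 0.0961 + 0.0004 = 0.2574
Σp_2ᵢ² = 0.02² + 0.12² + 0.04² + 0.02² + 0.80² = 0.0004 + 0.0144 + 0.0016 + 0.0004 + 0.6400 = 0.6568
O = 0.0636 / √(0.2574 × 0.6568) = 0.0636 / 0.41117 = 0.1547
O = 0.1547 < 0.6 → No.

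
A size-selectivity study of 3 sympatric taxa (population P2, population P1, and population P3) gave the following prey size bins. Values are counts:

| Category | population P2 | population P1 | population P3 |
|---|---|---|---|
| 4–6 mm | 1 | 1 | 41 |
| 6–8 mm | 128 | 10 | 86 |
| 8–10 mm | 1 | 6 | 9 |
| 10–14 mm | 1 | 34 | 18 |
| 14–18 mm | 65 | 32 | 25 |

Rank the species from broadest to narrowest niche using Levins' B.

Proportions for population P2 (n=196): 1/196=0.0051, 128/196=0.6531, 1/196=0.0051, 1/196=0.0051, 65/196=0.3316
Proportions for population P1 (n=83): 1/83=0.0120, 10/83=0.1205, 6/83=0.0723, 34/83=0.4096, 32/83=0.3855
Proportions for population P3 (n=179): 41/179=0.2291, 86/179=0.4804, 9/179=0.0503, 18/179=0.1006, 25/179=0.1397
Σp_P2ᵢ² = 0.0051² + 0.6531² + 0.0051² + 0.0051² + 0.3316² = 0.000026 + 0.426540 + 0.000026 + 0.000026 + 0.109959 = 0.536577
B_P2 = 1 / 0.536577 = 1.8637
Σp_P1ᵢ² = 0.0120² + 0.1205² + 0.0723² + 0.4096² + 0.3855² = 0.000144 + 0.014520 + 0.005227 + 0.167772 + 0.148610 = 0.336273
B_P1 = 1 / 0.336273 = 2.9738
Σp_P3ᵢ² = 0.2291² + 0.4804² + 0.0503² + 0.1006² + 0.1397² = 0.052487 + 0.230784 + 0.002530 + 0.010120 + 0.019516 = 0.315437
B_P3 = 1 / 0.315437 = 3.1702
Ranking by B (broadest → narrowest): population P3 (3.17) > population P1 (2.97) > population P2 (1.86)

population P3 > population P1 > population P2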